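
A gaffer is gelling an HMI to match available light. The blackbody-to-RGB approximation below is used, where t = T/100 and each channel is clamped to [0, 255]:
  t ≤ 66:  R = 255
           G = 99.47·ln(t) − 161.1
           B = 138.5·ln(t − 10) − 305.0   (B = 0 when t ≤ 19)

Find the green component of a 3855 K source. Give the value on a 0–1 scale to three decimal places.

t = 3855/100 = 38.55; the t ≤ 66 branch applies.
G = 99.47·ln 38.55 − 161.1 = 99.47·3.6520 − 161.1 = 202.160.
On a 0–1 scale: 202.160/255 = 0.7928 → 0.793.

0.793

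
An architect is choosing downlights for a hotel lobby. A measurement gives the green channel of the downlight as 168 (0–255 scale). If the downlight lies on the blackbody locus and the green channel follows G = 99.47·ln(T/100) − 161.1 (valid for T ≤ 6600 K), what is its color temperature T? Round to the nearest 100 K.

2700 K

ln t = (168 + 161.1) / 99.47 = 3.3085.
t = e^3.3085 = 27.345.
T = 100·t = 2735 K → 2700 K to the nearest 100 K.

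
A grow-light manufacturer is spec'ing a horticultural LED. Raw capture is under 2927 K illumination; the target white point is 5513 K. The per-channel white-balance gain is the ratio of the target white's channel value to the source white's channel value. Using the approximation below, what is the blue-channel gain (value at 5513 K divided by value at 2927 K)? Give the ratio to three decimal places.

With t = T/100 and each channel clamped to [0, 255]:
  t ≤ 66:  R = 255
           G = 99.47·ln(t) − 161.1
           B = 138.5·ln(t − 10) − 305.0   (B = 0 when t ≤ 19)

At 2927 K (t = 29.27):
  B = 138.5·ln(29.27 − 10) − 305.0 = 138.5·ln 19.27 − 305.0 = 138.5·2.9585 − 305.0 = 104.759.
At 5513 K (t = 55.13):
  B = 138.5·ln(55.13 − 10) − 305.0 = 138.5·ln 45.13 − 305.0 = 138.5·3.8095 − 305.0 = 222.622.
Gain = 222.622 / 104.759 = 2.1251 → 2.125.

2.125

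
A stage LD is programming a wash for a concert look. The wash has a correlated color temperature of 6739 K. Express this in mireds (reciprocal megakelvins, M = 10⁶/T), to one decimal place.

148.4 mireds

M = 10⁶ / 6739 = 148.390 → 148.4 mireds.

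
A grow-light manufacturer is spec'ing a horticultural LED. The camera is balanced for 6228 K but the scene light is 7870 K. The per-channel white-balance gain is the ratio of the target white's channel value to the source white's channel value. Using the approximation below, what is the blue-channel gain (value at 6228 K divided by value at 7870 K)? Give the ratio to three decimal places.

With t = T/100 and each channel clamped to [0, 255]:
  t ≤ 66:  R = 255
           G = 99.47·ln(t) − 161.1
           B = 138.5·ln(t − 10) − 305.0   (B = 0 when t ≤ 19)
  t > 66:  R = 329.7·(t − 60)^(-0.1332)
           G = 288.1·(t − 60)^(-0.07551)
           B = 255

At 7870 K (t = 78.7):
  B = 255 by definition for t > 66.
At 6228 K (t = 62.28):
  B = 138.5·ln(62.28 − 10) − 305.0 = 138.5·ln 52.28 − 305.0 = 138.5·3.9566 − 305.0 = 242.991.
Gain = 242.991 / 255.000 = 0.9529 → 0.953.

0.953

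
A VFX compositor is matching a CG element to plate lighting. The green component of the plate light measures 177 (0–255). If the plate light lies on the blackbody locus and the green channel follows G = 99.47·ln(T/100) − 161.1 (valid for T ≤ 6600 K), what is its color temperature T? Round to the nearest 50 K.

3000 K

ln t = (177 + 161.1) / 99.47 = 3.3990.
t = e^3.3990 = 29.935.
T = 100·t = 2993 K → 3000 K to the nearest 50 K.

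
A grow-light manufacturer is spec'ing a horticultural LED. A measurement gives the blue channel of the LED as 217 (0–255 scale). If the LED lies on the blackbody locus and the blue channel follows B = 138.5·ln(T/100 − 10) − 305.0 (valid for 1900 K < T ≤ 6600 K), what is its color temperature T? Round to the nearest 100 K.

ln(t − 10) = (217 + 305.0) / 138.5 = 3.7690.
t − 10 = e^3.7690 = 43.335, so t = 53.335.
T = 100·t = 5333 K → 5300 K to the nearest 100 K.

5300 K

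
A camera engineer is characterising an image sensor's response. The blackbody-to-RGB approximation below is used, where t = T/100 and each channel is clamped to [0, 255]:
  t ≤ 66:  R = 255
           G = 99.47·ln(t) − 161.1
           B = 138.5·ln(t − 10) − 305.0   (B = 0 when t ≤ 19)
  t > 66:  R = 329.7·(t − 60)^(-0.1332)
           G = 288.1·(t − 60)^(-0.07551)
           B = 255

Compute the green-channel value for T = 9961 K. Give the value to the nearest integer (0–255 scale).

218

t = 9961/100 = 99.61; the t > 66 branch applies.
G = 288.1·(99.61 − 60)^(-0.07551) = 288.1·39.61^(-0.07551) = 288.1·0.75744 = 218.219.
Rounded: 218.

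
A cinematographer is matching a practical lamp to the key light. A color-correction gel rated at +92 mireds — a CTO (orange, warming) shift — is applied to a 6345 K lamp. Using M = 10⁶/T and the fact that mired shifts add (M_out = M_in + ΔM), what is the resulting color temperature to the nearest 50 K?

4000 K

M_in = 10⁶/6345 = 157.60 mireds.
M_out = 157.60 + (+92) = 249.60 mireds.
T_out = 10⁶/249.60 = 4006.3 K → 4000 K.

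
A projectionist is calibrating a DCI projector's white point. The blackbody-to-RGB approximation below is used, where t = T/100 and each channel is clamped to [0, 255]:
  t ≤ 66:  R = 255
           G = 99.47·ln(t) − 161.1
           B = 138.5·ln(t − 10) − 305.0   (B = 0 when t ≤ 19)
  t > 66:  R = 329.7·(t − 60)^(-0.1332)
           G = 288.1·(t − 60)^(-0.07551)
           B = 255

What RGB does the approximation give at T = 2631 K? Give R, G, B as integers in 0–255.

t = 2631/100 = 26.31; the t ≤ 66 branch applies.
R = 255 by definition for t ≤ 66.
G = 99.47·ln 26.31 − 161.1 = 99.47·3.2699 − 161.1 = 164.162.
B = 138.5·ln(26.31 − 10) − 305.0 = 138.5·ln 16.31 − 305.0 = 138.5·2.7918 − 305.0 = 81.661.
Rounded: (255, 164, 82).

R=255, G=164, B=82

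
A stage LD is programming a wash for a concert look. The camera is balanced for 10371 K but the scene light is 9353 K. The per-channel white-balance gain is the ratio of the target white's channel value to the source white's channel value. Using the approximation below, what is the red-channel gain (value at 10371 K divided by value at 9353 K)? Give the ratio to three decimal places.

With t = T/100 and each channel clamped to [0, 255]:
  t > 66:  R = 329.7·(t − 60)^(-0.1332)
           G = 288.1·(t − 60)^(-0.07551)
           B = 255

0.965

At 9353 K (t = 93.53):
  R = 329.7·(93.53 − 60)^(-0.1332) = 329.7·33.53^(-0.1332) = 329.7·0.62634 = 206.505.
At 10371 K (t = 103.71):
  R = 329.7·(103.71 − 60)^(-0.1332) = 329.7·43.71^(-0.1332) = 329.7·0.60461 = 199.340.
Gain = 199.340 / 206.505 = 0.9653 → 0.965.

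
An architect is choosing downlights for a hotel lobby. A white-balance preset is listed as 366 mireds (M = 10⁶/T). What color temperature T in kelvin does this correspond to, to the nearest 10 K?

T = 10⁶ / 366 = 2732.24 K → 2730 K.

2730 K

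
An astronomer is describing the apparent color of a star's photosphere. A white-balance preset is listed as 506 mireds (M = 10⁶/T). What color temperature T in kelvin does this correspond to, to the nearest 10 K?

1980 K

T = 10⁶ / 506 = 1976.28 K → 1980 K.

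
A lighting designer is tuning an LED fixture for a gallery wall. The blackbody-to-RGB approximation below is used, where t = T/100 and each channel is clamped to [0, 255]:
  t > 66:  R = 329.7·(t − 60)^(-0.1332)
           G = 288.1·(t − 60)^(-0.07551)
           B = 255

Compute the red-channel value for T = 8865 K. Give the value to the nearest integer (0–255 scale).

211

t = 8865/100 = 88.65; the t > 66 branch applies.
R = 329.7·(88.65 − 60)^(-0.1332) = 329.7·28.65^(-0.1332) = 329.7·0.63960 = 210.877.
Rounded: 211.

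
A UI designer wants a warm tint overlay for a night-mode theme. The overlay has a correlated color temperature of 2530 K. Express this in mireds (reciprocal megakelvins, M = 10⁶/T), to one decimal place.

395.3 mireds

M = 10⁶ / 2530 = 395.257 → 395.3 mireds.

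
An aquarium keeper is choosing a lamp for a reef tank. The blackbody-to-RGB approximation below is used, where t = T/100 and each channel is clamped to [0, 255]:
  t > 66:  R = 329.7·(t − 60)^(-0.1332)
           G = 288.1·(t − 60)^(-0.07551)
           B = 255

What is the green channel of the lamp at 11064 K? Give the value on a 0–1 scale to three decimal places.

0.840

t = 11064/100 = 110.64; the t > 66 branch applies.
G = 288.1·(110.64 − 60)^(-0.07551) = 288.1·50.64^(-0.07551) = 288.1·0.74352 = 214.209.
On a 0–1 scale: 214.209/255 = 0.8400 → 0.840.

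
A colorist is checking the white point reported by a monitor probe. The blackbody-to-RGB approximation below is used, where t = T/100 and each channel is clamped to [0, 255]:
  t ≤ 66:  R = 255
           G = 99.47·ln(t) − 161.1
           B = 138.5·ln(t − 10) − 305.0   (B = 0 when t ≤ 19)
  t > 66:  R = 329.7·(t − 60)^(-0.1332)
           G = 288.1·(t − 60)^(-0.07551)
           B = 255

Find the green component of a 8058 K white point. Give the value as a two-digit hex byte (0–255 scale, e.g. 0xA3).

t = 8058/100 = 80.58; the t > 66 branch applies.
G = 288.1·(80.58 − 60)^(-0.07551) = 288.1·20.58^(-0.07551) = 288.1·0.79583 = 229.279.
Rounded: 229; in hex, 0xE5.

0xE5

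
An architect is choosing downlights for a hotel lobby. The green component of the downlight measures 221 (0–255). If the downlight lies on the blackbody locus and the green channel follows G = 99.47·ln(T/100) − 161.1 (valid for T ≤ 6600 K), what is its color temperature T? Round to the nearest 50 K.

ln t = (221 + 161.1) / 99.47 = 3.8414.
t = e^3.8414 = 46.589.
T = 100·t = 4659 K → 4650 K to the nearest 50 K.

4650 K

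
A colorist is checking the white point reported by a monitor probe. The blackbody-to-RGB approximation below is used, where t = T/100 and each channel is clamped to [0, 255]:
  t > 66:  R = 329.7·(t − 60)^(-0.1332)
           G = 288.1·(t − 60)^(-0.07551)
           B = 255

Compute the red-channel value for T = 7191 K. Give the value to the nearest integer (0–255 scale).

t = 7191/100 = 71.91; the t > 66 branch applies.
R = 329.7·(71.91 − 60)^(-0.1332) = 329.7·11.91^(-0.1332) = 329.7·0.71893 = 237.032.
Rounded: 237.

237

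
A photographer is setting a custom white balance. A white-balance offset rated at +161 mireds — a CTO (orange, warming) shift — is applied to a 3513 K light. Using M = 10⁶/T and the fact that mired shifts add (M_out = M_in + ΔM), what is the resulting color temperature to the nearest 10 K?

M_in = 10⁶/3513 = 284.66 mireds.
M_out = 284.66 + (+161) = 445.66 mireds.
T_out = 10⁶/445.66 = 2243.9 K → 2240 K.

2240 K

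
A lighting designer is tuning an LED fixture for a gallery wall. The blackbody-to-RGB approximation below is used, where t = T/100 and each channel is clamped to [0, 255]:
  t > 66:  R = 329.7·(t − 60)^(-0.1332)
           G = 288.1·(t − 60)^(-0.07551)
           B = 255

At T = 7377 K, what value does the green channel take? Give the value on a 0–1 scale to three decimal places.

t = 7377/100 = 73.77; the t > 66 branch applies.
G = 288.1·(73.77 − 60)^(-0.07551) = 288.1·13.77^(-0.07551) = 288.1·0.82035 = 236.343.
On a 0–1 scale: 236.343/255 = 0.9268 → 0.927.

0.927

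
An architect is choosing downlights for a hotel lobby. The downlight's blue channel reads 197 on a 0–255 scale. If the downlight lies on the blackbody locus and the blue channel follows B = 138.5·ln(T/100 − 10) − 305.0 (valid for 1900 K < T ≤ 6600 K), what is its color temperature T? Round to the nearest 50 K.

ln(t − 10) = (197 + 305.0) / 138.5 = 3.6245.
t − 10 = e^3.6245 = 37.508, so t = 47.508.
T = 100·t = 4751 K → 4750 K to the nearest 50 K.

4750 K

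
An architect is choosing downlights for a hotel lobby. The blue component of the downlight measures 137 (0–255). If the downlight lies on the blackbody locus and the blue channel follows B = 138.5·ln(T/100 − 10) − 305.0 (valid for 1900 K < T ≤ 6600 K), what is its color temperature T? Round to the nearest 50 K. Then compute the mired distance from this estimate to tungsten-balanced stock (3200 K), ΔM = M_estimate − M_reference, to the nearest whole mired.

-23 mireds

ln(t − 10) = (137 + 305.0) / 138.5 = 3.1913.
t − 10 = e^3.1913 = 24.321, so t = 34.321.
T = 100·t = 3432 K → 3450 K to the nearest 50 K.
M_estimate = 10⁶/3450 = 289.86; M_reference = 10⁶/3200 = 312.50.
ΔM = 289.86 − 312.50 = -22.64 → -23 mireds.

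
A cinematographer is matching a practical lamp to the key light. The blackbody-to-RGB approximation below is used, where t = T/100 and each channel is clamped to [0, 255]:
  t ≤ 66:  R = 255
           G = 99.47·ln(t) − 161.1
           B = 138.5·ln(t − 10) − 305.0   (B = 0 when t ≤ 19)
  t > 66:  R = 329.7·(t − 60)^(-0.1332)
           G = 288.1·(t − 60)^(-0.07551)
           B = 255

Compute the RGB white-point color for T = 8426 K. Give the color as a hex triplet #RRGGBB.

t = 8426/100 = 84.26; the t > 66 branch applies.
R = 329.7·(84.26 − 60)^(-0.1332) = 329.7·24.26^(-0.1332) = 329.7·0.65393 = 215.601.
G = 288.1·(84.26 − 60)^(-0.07551) = 288.1·24.26^(-0.07551) = 288.1·0.78601 = 226.449.
B = 255 by definition for t > 66.
Rounded: (216, 226, 255).
In hex: #D8E2FF.

#D8E2FF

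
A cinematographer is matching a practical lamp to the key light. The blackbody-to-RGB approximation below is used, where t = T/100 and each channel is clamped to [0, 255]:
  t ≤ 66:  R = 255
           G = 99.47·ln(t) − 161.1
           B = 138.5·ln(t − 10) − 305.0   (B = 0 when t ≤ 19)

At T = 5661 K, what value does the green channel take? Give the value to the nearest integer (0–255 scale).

240

t = 5661/100 = 56.61; the t ≤ 66 branch applies.
G = 99.47·ln 56.61 − 161.1 = 99.47·4.0362 − 161.1 = 240.379.
Rounded: 240.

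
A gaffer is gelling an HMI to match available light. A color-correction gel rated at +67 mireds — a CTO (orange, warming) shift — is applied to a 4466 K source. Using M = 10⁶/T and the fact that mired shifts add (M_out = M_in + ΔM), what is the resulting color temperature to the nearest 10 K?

3440 K

M_in = 10⁶/4466 = 223.91 mireds.
M_out = 223.91 + (+67) = 290.91 mireds.
T_out = 10⁶/290.91 = 3437.4 K → 3440 K.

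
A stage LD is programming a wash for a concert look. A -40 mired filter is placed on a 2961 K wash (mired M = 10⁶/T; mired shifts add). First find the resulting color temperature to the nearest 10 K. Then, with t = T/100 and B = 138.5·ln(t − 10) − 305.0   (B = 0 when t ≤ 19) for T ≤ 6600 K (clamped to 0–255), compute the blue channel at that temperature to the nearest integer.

133

M_in = 10⁶/2961 = 337.72; M_out = 337.72 + (-40) = 297.72.
T_out = 10⁶/297.72 = 3358.8 K → 3360 K; t = 33.6.
B = 138.5·ln(33.6 − 10) − 305.0 = 138.5·ln 23.6 − 305.0 = 138.5·3.1612 − 305.0 = 132.833.
Rounded: 133.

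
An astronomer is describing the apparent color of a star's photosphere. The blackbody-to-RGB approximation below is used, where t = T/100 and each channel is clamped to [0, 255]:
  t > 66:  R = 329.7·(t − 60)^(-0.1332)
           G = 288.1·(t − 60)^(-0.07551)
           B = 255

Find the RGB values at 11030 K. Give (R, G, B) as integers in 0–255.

t = 11030/100 = 110.3; the t > 66 branch applies.
R = 329.7·(110.3 − 60)^(-0.1332) = 329.7·50.3^(-0.1332) = 329.7·0.59340 = 195.646.
G = 288.1·(110.3 − 60)^(-0.07551) = 288.1·50.3^(-0.07551) = 288.1·0.74390 = 214.318.
B = 255 by definition for t > 66.
Rounded: (196, 214, 255).

(196, 214, 255)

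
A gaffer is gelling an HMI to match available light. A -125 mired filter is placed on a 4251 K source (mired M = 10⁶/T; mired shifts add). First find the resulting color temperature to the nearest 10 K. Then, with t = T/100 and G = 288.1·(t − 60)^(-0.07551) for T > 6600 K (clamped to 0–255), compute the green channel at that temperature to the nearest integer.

222

M_in = 10⁶/4251 = 235.24; M_out = 235.24 + (-125) = 110.24.
T_out = 10⁶/110.24 = 9071.2 K → 9070 K; t = 90.7.
G = 288.1·(90.7 − 60)^(-0.07551) = 288.1·30.7^(-0.07551) = 288.1·0.77216 = 222.459.
Rounded: 222.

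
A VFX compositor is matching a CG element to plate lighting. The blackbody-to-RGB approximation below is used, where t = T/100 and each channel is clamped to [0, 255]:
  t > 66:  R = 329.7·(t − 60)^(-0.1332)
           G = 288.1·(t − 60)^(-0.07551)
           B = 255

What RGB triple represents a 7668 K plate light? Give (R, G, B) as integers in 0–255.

(227, 233, 255)

t = 7668/100 = 76.68; the t > 66 branch applies.
R = 329.7·(76.68 − 60)^(-0.1332) = 329.7·16.68^(-0.1332) = 329.7·0.68739 = 226.633.
G = 288.1·(76.68 − 60)^(-0.07551) = 288.1·16.68^(-0.07551) = 288.1·0.80856 = 232.946.
B = 255 by definition for t > 66.
Rounded: (227, 233, 255).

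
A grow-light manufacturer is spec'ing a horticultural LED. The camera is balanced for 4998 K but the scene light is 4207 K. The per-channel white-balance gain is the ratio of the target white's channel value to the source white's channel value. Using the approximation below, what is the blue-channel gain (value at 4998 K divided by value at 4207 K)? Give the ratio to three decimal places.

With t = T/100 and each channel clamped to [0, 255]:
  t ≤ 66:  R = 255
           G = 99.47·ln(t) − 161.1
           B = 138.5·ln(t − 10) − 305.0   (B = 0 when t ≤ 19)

1.174

At 4207 K (t = 42.07):
  B = 138.5·ln(42.07 − 10) − 305.0 = 138.5·ln 32.07 − 305.0 = 138.5·3.4679 − 305.0 = 175.307.
At 4998 K (t = 49.98):
  B = 138.5·ln(49.98 − 10) − 305.0 = 138.5·ln 39.98 − 305.0 = 138.5·3.6884 − 305.0 = 205.841.
Gain = 205.841 / 175.307 = 1.1742 → 1.174.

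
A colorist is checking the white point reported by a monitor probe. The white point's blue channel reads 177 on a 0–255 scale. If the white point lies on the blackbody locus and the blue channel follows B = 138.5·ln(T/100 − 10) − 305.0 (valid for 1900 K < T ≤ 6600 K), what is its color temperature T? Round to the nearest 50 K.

4250 K

ln(t − 10) = (177 + 305.0) / 138.5 = 3.4801.
t − 10 = e^3.4801 = 32.464, so t = 42.464.
T = 100·t = 4246 K → 4250 K to the nearest 50 K.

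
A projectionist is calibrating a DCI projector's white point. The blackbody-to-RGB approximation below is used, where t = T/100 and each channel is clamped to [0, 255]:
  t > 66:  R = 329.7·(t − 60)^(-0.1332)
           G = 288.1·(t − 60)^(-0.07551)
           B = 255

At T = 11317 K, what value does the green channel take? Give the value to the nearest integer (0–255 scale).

t = 11317/100 = 113.17; the t > 66 branch applies.
G = 288.1·(113.17 − 60)^(-0.07551) = 288.1·53.17^(-0.07551) = 288.1·0.74079 = 213.422.
Rounded: 213.

213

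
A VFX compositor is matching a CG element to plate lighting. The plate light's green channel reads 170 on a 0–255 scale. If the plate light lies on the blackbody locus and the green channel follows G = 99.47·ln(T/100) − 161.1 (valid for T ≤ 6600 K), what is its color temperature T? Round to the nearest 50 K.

2800 K

ln t = (170 + 161.1) / 99.47 = 3.3286.
t = e^3.3286 = 27.900.
T = 100·t = 2790 K → 2800 K to the nearest 50 K.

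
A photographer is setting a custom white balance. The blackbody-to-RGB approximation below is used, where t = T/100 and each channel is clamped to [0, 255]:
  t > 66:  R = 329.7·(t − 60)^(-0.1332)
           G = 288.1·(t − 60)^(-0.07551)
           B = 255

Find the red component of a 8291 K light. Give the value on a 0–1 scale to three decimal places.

t = 8291/100 = 82.91; the t > 66 branch applies.
R = 329.7·(82.91 − 60)^(-0.1332) = 329.7·22.91^(-0.1332) = 329.7·0.65894 = 217.252.
On a 0–1 scale: 217.252/255 = 0.8520 → 0.852.

0.852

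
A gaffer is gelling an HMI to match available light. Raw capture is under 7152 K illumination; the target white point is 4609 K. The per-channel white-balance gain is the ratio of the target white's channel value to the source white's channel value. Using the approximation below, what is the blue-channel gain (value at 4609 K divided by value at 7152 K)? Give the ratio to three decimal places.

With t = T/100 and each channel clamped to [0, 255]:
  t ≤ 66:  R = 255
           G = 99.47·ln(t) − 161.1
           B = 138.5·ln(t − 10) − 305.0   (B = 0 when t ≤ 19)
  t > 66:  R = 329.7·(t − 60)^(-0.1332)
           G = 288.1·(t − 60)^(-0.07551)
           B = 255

At 7152 K (t = 71.52):
  B = 255 by definition for t > 66.
At 4609 K (t = 46.09):
  B = 138.5·ln(46.09 − 10) − 305.0 = 138.5·ln 36.09 − 305.0 = 138.5·3.5860 − 305.0 = 191.663.
Gain = 191.663 / 255.000 = 0.7516 → 0.752.

0.752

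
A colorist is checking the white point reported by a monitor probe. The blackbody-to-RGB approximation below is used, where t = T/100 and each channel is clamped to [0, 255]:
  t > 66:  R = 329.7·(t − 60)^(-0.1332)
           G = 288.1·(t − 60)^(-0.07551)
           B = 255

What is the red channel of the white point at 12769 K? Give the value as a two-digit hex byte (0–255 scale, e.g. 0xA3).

0xBC

t = 12769/100 = 127.69; the t > 66 branch applies.
R = 329.7·(127.69 − 60)^(-0.1332) = 329.7·67.69^(-0.1332) = 329.7·0.57039 = 188.059.
Rounded: 188; in hex, 0xBC.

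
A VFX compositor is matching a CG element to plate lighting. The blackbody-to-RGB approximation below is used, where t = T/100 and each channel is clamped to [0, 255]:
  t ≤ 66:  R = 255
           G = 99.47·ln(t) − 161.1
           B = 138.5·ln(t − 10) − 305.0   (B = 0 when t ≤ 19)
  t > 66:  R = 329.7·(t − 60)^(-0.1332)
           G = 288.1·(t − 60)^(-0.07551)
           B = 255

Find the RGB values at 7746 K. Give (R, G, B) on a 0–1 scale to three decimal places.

(0.883, 0.910, 1.000)

t = 7746/100 = 77.46; the t > 66 branch applies.
R = 329.7·(77.46 − 60)^(-0.1332) = 329.7·17.46^(-0.1332) = 329.7·0.68322 = 225.257.
G = 288.1·(77.46 − 60)^(-0.07551) = 288.1·17.46^(-0.07551) = 288.1·0.80577 = 232.143.
B = 255 by definition for t > 66.
Dividing each by 255: (0.8834, 0.9104, 1.0000) → (0.883, 0.910, 1.000).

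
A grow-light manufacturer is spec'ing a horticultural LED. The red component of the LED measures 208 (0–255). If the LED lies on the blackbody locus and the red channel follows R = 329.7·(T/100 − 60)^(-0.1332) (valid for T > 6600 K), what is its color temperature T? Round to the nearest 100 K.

9200 K

(t − 60)^(-0.1332) = 208/329.7 = 0.63088.
t − 60 = 0.63088^(1/-0.1332) = 0.63088^(-7.508) = 31.763, so t = 91.763.
T = 100·t = 9176 K → 9200 K to the nearest 100 K.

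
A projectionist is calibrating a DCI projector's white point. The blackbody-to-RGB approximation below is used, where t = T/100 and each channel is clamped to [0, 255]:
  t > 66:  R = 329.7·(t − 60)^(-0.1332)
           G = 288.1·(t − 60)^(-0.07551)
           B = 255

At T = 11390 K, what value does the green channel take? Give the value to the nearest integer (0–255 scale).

213

t = 11390/100 = 113.9; the t > 66 branch applies.
G = 288.1·(113.9 − 60)^(-0.07551) = 288.1·53.9^(-0.07551) = 288.1·0.74003 = 213.202.
Rounded: 213.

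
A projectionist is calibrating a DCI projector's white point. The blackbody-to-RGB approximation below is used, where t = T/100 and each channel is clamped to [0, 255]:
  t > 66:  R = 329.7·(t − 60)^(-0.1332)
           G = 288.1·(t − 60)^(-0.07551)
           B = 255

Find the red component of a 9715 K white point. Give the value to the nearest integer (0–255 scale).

t = 9715/100 = 97.15; the t > 66 branch applies.
R = 329.7·(97.15 − 60)^(-0.1332) = 329.7·37.15^(-0.1332) = 329.7·0.61785 = 203.704.
Rounded: 204.

204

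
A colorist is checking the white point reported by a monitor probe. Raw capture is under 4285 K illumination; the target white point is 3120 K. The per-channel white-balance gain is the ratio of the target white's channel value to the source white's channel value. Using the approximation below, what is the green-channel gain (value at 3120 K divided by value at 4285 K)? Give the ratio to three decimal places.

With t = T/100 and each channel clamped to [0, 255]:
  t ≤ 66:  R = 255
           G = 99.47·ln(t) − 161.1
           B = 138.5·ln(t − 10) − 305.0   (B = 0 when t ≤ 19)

At 4285 K (t = 42.85):
  G = 99.47·ln 42.85 − 161.1 = 99.47·3.7577 − 161.1 = 212.679.
At 3120 K (t = 31.2):
  G = 99.47·ln 31.2 − 161.1 = 99.47·3.4404 − 161.1 = 181.118.
Gain = 181.118 / 212.679 = 0.8516 → 0.852.

0.852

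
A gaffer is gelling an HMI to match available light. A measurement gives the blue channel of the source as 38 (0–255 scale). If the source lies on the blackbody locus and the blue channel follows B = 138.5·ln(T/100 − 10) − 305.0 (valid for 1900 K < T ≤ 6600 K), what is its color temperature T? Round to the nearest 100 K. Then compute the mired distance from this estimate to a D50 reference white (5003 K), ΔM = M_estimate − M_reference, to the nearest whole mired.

+255 mireds

ln(t − 10) = (38 + 305.0) / 138.5 = 2.4765.
t − 10 = e^2.4765 = 11.900, so t = 21.900.
T = 100·t = 2190 K → 2200 K to the nearest 100 K.
M_estimate = 10⁶/2200 = 454.55; M_reference = 10⁶/5003 = 199.88.
ΔM = 454.55 − 199.88 = 254.67 → +255 mireds.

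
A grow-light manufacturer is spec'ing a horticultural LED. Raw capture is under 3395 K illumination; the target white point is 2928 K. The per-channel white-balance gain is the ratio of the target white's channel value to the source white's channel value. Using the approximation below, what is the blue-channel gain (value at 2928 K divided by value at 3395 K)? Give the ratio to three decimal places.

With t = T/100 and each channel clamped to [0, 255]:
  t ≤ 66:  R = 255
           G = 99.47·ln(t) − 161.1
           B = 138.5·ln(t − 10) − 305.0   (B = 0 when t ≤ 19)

0.777

At 3395 K (t = 33.95):
  B = 138.5·ln(33.95 − 10) − 305.0 = 138.5·ln 23.95 − 305.0 = 138.5·3.1760 − 305.0 = 134.872.
At 2928 K (t = 29.28):
  B = 138.5·ln(29.28 − 10) − 305.0 = 138.5·ln 19.28 − 305.0 = 138.5·2.9591 − 305.0 = 104.831.
Gain = 104.831 / 134.872 = 0.7773 → 0.777.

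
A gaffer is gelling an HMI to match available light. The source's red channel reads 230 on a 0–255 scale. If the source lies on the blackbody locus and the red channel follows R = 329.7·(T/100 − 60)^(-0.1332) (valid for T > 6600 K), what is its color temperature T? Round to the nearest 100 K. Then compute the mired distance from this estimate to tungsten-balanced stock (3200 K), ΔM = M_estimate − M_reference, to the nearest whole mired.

(t − 60)^(-0.1332) = 230/329.7 = 0.69760.
t − 60 = 0.69760^(1/-0.1332) = 0.69760^(-7.508) = 14.932, so t = 74.932.
T = 100·t = 7493 K → 7500 K to the nearest 100 K.
M_estimate = 10⁶/7500 = 133.33; M_reference = 10⁶/3200 = 312.50.
ΔM = 133.33 − 312.50 = -179.17 → -179 mireds.

-179 mireds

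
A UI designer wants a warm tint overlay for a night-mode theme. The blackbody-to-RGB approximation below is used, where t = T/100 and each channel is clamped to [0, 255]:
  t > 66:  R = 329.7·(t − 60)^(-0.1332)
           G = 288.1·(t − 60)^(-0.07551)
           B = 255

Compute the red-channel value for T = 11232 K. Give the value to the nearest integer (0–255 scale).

195

t = 11232/100 = 112.32; the t > 66 branch applies.
R = 329.7·(112.32 − 60)^(-0.1332) = 329.7·52.32^(-0.1332) = 329.7·0.59030 = 194.622.
Rounded: 195.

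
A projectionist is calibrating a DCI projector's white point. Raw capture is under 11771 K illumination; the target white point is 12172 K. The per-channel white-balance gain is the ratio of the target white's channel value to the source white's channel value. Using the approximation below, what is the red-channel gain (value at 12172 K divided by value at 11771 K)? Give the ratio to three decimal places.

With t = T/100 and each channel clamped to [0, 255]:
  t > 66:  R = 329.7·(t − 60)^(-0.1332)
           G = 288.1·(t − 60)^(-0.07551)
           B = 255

0.991

At 11771 K (t = 117.71):
  R = 329.7·(117.71 − 60)^(-0.1332) = 329.7·57.71^(-0.1332) = 329.7·0.58264 = 192.097.
At 12172 K (t = 121.72):
  R = 329.7·(121.72 − 60)^(-0.1332) = 329.7·61.72^(-0.1332) = 329.7·0.57745 = 190.386.
Gain = 190.386 / 192.097 = 0.9911 → 0.991.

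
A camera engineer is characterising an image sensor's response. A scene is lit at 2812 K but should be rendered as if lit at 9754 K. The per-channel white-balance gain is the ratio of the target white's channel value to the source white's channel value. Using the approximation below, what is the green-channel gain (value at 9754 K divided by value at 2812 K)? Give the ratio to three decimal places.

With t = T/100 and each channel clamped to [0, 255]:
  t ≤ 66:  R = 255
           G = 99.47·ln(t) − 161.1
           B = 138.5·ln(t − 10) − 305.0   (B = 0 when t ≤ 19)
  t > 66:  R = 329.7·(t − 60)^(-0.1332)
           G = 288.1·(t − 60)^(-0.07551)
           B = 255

1.283

At 2812 K (t = 28.12):
  G = 99.47·ln 28.12 − 161.1 = 99.47·3.3365 − 161.1 = 170.780.
At 9754 K (t = 97.54):
  G = 288.1·(97.54 − 60)^(-0.07551) = 288.1·37.54^(-0.07551) = 288.1·0.76052 = 219.105.
Gain = 219.105 / 170.780 = 1.2830 → 1.283.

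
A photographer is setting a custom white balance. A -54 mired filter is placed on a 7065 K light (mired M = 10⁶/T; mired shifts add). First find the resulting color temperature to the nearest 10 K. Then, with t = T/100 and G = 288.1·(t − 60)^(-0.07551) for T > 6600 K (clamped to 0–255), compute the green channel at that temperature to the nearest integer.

M_in = 10⁶/7065 = 141.54; M_out = 141.54 + (-54) = 87.54.
T_out = 10⁶/87.54 = 11423.0 K → 11420 K; t = 114.2.
G = 288.1·(114.2 − 60)^(-0.07551) = 288.1·54.2^(-0.07551) = 288.1·0.73972 = 213.113.
Rounded: 213.

213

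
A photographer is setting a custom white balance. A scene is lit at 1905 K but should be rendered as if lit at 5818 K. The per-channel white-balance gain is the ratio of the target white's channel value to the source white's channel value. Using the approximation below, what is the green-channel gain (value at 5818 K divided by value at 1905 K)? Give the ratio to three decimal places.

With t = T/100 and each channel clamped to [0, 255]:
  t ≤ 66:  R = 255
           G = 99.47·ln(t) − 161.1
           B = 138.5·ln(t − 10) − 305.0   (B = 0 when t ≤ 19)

At 1905 K (t = 19.05):
  G = 99.47·ln 19.05 − 161.1 = 99.47·2.9471 − 161.1 = 132.045.
At 5818 K (t = 58.18):
  G = 99.47·ln 58.18 − 161.1 = 99.47·4.0635 − 161.1 = 243.100.
Gain = 243.100 / 132.045 = 1.8410 → 1.841.

1.841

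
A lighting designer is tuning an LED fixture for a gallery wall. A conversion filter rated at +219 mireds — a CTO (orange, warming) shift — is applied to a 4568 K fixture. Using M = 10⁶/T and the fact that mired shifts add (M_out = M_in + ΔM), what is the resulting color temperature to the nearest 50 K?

2300 K

M_in = 10⁶/4568 = 218.91 mireds.
M_out = 218.91 + (+219) = 437.91 mireds.
T_out = 10⁶/437.91 = 2283.6 K → 2300 K.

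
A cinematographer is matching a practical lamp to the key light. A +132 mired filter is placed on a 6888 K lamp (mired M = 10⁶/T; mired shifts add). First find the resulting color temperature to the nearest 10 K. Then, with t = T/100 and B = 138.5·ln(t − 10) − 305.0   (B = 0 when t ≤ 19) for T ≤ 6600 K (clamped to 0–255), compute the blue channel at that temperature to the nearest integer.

M_in = 10⁶/6888 = 145.18; M_out = 145.18 + (+132) = 277.18.
T_out = 10⁶/277.18 = 3607.8 K → 3610 K; t = 36.1.
B = 138.5·ln(36.1 − 10) − 305.0 = 138.5·ln 26.1 − 305.0 = 138.5·3.2619 − 305.0 = 146.778.
Rounded: 147.

147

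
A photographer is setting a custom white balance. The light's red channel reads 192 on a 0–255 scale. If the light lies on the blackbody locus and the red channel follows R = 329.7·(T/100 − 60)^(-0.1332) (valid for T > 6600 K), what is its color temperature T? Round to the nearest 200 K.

11800 K

(t − 60)^(-0.1332) = 192/329.7 = 0.58235.
t − 60 = 0.58235^(1/-0.1332) = 0.58235^(-7.508) = 57.929, so t = 117.929.
T = 100·t = 11793 K → 11800 K to the nearest 200 K.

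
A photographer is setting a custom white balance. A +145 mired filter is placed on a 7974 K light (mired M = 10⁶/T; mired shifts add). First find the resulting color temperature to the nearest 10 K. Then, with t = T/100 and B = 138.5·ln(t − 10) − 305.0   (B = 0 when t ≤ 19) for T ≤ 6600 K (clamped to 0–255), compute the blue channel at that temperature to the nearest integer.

M_in = 10⁶/7974 = 125.41; M_out = 125.41 + (+145) = 270.41.
T_out = 10⁶/270.41 = 3698.1 K → 3700 K; t = 37.
B = 138.5·ln(37 − 10) − 305.0 = 138.5·ln 27 − 305.0 = 138.5·3.2958 − 305.0 = 151.473.
Rounded: 151.

151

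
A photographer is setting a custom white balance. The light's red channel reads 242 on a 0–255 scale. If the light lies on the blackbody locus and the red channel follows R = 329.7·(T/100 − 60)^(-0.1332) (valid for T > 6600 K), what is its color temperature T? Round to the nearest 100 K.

(t − 60)^(-0.1332) = 242/329.7 = 0.73400.
t − 60 = 0.73400^(1/-0.1332) = 0.73400^(-7.508) = 10.193, so t = 70.193.
T = 100·t = 7019 K → 7000 K to the nearest 100 K.

7000 K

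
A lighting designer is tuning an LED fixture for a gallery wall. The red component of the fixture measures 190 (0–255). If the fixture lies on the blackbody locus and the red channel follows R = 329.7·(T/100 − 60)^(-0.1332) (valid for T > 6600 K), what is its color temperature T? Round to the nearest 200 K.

(t − 60)^(-0.1332) = 190/329.7 = 0.57628.
t − 60 = 0.57628^(1/-0.1332) = 0.57628^(-7.508) = 62.667, so t = 122.667.
T = 100·t = 12267 K → 12200 K to the nearest 200 K.

12200 K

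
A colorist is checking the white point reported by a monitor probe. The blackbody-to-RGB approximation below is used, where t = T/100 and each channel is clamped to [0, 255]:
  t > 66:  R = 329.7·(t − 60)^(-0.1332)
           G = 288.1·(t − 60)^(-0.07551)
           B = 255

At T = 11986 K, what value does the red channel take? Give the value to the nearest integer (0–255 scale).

191

t = 11986/100 = 119.86; the t > 66 branch applies.
R = 329.7·(119.86 − 60)^(-0.1332) = 329.7·59.86^(-0.1332) = 329.7·0.57981 = 191.163.
Rounded: 191.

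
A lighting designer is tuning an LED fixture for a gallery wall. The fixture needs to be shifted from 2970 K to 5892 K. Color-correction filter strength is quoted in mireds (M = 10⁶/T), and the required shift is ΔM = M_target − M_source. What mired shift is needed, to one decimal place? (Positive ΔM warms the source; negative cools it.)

-167.0 mireds

M_source = 10⁶/2970 = 336.700; M_target = 10⁶/5892 = 169.722.
ΔM = 169.722 − 336.700 = -166.979 → -167.0 mireds, a cooling shift.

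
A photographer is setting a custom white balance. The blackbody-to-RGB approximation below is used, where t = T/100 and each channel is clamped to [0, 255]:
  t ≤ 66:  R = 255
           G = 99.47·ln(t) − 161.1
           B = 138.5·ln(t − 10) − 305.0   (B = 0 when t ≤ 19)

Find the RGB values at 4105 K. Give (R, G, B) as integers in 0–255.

(255, 208, 171)

t = 4105/100 = 41.05; the t ≤ 66 branch applies.
R = 255 by definition for t ≤ 66.
G = 99.47·ln 41.05 − 161.1 = 99.47·3.7148 − 161.1 = 208.410.
B = 138.5·ln(41.05 − 10) − 305.0 = 138.5·ln 31.05 − 305.0 = 138.5·3.4356 − 305.0 = 170.830.
Rounded: (255, 208, 171).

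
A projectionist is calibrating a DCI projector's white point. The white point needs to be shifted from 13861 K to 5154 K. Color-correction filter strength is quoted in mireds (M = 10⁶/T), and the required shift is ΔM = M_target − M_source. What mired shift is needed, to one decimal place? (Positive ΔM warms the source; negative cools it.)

M_source = 10⁶/13861 = 72.145; M_target = 10⁶/5154 = 194.024.
ΔM = 194.024 − 72.145 = 121.879 → +121.9 mireds, a warming shift.

+121.9 mireds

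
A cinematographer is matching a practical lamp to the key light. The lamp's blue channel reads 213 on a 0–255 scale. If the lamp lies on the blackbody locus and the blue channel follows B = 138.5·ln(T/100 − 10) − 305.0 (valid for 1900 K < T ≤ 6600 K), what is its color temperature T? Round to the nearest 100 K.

5200 K

ln(t − 10) = (213 + 305.0) / 138.5 = 3.7401.
t − 10 = e^3.7401 = 42.101, so t = 52.101.
T = 100·t = 5210 K → 5200 K to the nearest 100 K.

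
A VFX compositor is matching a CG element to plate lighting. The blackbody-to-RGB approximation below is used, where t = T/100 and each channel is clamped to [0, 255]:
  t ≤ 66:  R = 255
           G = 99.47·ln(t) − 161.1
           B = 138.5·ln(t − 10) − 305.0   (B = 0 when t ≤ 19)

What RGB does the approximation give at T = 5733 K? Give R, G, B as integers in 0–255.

t = 5733/100 = 57.33; the t ≤ 66 branch applies.
R = 255 by definition for t ≤ 66.
G = 99.47·ln 57.33 − 161.1 = 99.47·4.0488 − 161.1 = 241.637.
B = 138.5·ln(57.33 − 10) − 305.0 = 138.5·ln 47.33 − 305.0 = 138.5·3.8571 − 305.0 = 229.214.
Rounded: (255, 242, 229).

R=255, G=242, B=229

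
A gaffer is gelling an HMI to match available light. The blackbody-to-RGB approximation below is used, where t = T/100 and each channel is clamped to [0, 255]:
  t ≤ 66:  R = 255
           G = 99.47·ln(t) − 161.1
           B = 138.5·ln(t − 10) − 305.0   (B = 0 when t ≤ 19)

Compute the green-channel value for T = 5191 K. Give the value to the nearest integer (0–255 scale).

t = 5191/100 = 51.91; the t ≤ 66 branch applies.
G = 99.47·ln 51.91 − 161.1 = 99.47·3.9495 − 161.1 = 231.758.
Rounded: 232.

232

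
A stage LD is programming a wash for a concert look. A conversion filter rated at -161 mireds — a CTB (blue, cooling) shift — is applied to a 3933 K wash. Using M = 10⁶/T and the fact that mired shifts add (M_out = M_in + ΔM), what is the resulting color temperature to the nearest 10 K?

M_in = 10⁶/3933 = 254.26 mireds.
M_out = 254.26 + (-161) = 93.26 mireds.
T_out = 10⁶/93.26 = 10722.8 K → 10720 K.

10720 K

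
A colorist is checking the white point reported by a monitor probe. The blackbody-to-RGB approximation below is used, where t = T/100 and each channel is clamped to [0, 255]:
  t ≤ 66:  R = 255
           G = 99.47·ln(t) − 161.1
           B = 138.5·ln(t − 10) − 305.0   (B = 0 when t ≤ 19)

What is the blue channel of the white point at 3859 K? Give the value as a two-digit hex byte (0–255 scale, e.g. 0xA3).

t = 3859/100 = 38.59; the t ≤ 66 branch applies.
B = 138.5·ln(38.59 − 10) − 305.0 = 138.5·ln 28.59 − 305.0 = 138.5·3.3531 − 305.0 = 159.398.
Rounded: 159; in hex, 0x9F.

0x9F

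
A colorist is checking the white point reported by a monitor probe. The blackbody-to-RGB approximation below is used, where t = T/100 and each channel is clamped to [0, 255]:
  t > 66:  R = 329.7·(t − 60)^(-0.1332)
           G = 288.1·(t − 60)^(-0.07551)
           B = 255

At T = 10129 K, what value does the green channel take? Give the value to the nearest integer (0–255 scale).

t = 10129/100 = 101.29; the t > 66 branch applies.
G = 288.1·(101.29 − 60)^(-0.07551) = 288.1·41.29^(-0.07551) = 288.1·0.75507 = 217.536.
Rounded: 218.

218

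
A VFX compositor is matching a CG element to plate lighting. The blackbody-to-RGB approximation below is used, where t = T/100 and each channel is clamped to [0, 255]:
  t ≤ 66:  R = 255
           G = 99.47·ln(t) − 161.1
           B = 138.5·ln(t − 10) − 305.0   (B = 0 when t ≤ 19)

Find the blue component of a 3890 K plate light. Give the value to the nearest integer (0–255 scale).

161

t = 3890/100 = 38.9; the t ≤ 66 branch applies.
B = 138.5·ln(38.9 − 10) − 305.0 = 138.5·ln 28.9 − 305.0 = 138.5·3.3638 − 305.0 = 160.892.
Rounded: 161.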